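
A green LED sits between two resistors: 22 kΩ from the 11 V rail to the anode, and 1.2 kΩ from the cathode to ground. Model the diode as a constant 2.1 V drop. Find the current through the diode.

The two resistors are in series with the diode, so KVL gives 11 = I·22 + 2.1 + I·1.2.
I = (11 − 2.1) / (22 + 1.2) kΩ = 8.9 / 23.2 = 0.384 mA.

I ≈ 0.38 mA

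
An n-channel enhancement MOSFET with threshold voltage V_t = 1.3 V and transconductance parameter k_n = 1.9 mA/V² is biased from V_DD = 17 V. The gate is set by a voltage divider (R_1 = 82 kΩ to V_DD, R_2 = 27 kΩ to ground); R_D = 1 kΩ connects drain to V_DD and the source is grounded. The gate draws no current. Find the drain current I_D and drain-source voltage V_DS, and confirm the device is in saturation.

V_G = V_DD·R_2/(R_1+R_2) = 17×27/109 = 4.21 V. With the source grounded, V_GS = V_G = 4.21 V.
Assume saturation: I_D = (k_n/2)(V_GS − V_t)² = (1.9/2)×(4.21 − 1.3)² = 0.95×2.91² = 8.05 mA.
V_DS = V_DD − I_D·R_D = 17 − 8.05×1 = 8.95 V.
Saturation requires V_DS ≥ V_GS − V_t = 2.91 V; 8.95 ≥ 2.91 ✓.

I_D ≈ 8.1 mA, V_DS ≈ 8.9 V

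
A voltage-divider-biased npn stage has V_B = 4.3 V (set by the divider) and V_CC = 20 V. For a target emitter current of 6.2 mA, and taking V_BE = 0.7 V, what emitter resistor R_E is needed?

R_E ≈ 0.58 kΩ

V_E = V_B − V_BE = 4.3 − 0.7 = 3.6 V.
R_E = V_E / I_E = 3.6 / 6.2 = 0.581 kΩ.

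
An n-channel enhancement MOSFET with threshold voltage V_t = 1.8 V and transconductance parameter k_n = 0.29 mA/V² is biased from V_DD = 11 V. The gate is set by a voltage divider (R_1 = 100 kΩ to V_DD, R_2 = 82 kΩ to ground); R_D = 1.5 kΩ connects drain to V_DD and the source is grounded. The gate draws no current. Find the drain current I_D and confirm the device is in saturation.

I_D ≈ 1.4 mA

V_G = V_DD·R_2/(R_1+R_2) = 11×82/182 = 4.96 V. With the source grounded, V_GS = V_G = 4.96 V.
Assume saturation: I_D = (k_n/2)(V_GS − V_t)² = (0.29/2)×(4.96 − 1.8)² = 0.145×3.16² = 1.44 mA.
V_DS = V_DD − I_D·R_D = 11 − 1.44×1.5 = 8.83 V.
Saturation requires V_DS ≥ V_GS − V_t = 3.16 V; 8.83 ≥ 3.16 ✓.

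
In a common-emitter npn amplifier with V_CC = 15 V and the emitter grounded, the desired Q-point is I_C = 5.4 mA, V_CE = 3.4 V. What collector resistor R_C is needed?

Collector loop: V_CC = I_C·R_C + V_CE.
R_C = (V_CC − V_CE)/I_C = (15 − 3.4)/5.4 = 2.15 kΩ.

R_C ≈ 2.1 kΩ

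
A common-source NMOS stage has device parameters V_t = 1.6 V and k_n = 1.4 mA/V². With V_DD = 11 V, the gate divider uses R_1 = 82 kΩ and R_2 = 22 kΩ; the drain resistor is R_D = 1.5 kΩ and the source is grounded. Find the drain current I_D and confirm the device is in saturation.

V_G = V_DD·R_2/(R_1+R_2) = 11×22/104 = 2.33 V. With the source grounded, V_GS = V_G = 2.33 V.
Assume saturation: I_D = (k_n/2)(V_GS − V_t)² = (1.4/2)×(2.33 − 1.6)² = 0.7×0.727² = 0.37 mA.
V_DS = V_DD − I_D·R_D = 11 − 0.37×1.5 = 10.4 V.
Saturation requires V_DS ≥ V_GS − V_t = 0.727 V; 10.4 ≥ 0.727 ✓.

I_D ≈ 0.37 mA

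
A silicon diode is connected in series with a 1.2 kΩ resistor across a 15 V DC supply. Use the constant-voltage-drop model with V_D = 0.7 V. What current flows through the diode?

KVL around the loop: 15 = V_D + I·R = 0.7 + I × 1.2 kΩ.
So I = (15 − 0.7) / 1.2 kΩ = 14.3 / 1.2 = 11.9 mA.

I ≈ 12 mA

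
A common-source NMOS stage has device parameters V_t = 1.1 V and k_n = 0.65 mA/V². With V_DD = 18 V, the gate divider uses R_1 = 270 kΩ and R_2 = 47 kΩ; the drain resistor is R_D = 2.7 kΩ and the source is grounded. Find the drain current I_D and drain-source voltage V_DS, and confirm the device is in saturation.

I_D ≈ 0.8 mA, V_DS ≈ 16 V

V_G = V_DD·R_2/(R_1+R_2) = 18×47/317 = 2.67 V. With the source grounded, V_GS = V_G = 2.67 V.
Assume saturation: I_D = (k_n/2)(V_GS − V_t)² = (0.65/2)×(2.67 − 1.1)² = 0.325×1.57² = 0.8 mA.
V_DS = V_DD − I_D·R_D = 18 − 0.8×2.7 = 15.8 V.
Saturation requires V_DS ≥ V_GS − V_t = 1.57 V; 15.8 ≥ 1.57 ✓.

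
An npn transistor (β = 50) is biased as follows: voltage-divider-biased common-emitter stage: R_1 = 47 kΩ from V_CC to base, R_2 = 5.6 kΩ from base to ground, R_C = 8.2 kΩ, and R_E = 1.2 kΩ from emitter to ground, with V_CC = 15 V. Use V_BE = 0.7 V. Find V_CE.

Thevenize the base divider: V_Th = V_CC·R_2/(R_1+R_2) = 15×5.6/52.6 = 1.6 V, R_Th = R_1‖R_2 = 5 kΩ.
Base-emitter loop: V_Th = I_B·R_Th + V_BE + (β+1)I_B·R_E, so I_B = (1.6 − 0.7) / (5 + 51×1.2) = 0.0135 mA.
I_C = β·I_B = 50×0.0135 = 0.677 mA, and I_E = (β+1)I_B = 0.691 mA.
V_CE = V_CC − I_C·R_C − I_E·R_E = 15 − 0.677×8.2 − 0.691×1.2 = 8.62 V.
V_CE = 8.62 V > 0.2 V confirms active-region operation.

V_CE ≈ 8.6 V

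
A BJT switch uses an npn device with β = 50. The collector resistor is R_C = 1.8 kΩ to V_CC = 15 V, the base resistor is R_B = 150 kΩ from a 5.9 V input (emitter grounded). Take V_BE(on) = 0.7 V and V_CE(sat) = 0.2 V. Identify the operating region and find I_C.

Assume active. Base-emitter loop: I_B = (V_BB − V_BE)/R_B = (5.9 − 0.7)/150 = 0.0347 mA.
I_C = β·I_B = 50×0.0347 = 1.73 mA.
V_CE = V_CC − I_C·R_C = 15 − 1.73×1.8 = 11.9 V > V_CE(sat), so the active-region assumption holds.

active; I_C ≈ 1.7 mA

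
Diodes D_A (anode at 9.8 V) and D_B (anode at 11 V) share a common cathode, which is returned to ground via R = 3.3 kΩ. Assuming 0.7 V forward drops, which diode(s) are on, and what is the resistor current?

Only D_B conducts; I_R ≈ 3.1 mA

Assume both conduct. Then node N would need to be at both 9.8−0.7 = 9.1 V and 11−0.7 = 10.3 V, which is impossible.
Assume only D_B conducts: V_N = 11 − 0.7 = 10.3 V, so I_R = 10.3/3.3 = 3.12 mA.
Check D_A: its anode-to-cathode voltage is 9.8 − 10.3 = -0.5 V < 0.7 V, so it is off. The assumption is consistent.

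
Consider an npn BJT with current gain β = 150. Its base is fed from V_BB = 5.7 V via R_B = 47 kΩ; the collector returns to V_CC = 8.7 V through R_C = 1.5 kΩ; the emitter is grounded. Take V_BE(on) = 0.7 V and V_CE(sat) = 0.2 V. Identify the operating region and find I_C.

Assume active: I_B = (5.7 − 0.7)/47 = 0.106 mA, giving I_C = β·I_B = 16 mA.
But then V_CE = 8.7 − 16×1.5 = -15.2 V < V_CE(sat) = 0.2 V — impossible in the active region.
So the transistor is saturated. With V_CE = 0.2 V, I_C = (V_CC − 0.2)/R_C = 8.5/1.5 = 5.67 mA.
Check: β·I_B = 16 mA > I_C = 5.67 mA, confirming saturation.

saturation; I_C ≈ 5.7 mA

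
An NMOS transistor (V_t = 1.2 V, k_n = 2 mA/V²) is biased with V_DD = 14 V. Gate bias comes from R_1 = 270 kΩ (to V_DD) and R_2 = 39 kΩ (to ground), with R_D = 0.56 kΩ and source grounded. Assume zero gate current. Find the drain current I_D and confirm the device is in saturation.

V_G = V_DD·R_2/(R_1+R_2) = 14×39/309 = 1.77 V. With the source grounded, V_GS = V_G = 1.77 V.
Assume saturation: I_D = (k_n/2)(V_GS − V_t)² = (2/2)×(1.77 − 1.2)² = 1×0.567² = 0.321 mA.
V_DS = V_DD − I_D·R_D = 14 − 0.321×0.56 = 13.8 V.
Saturation requires V_DS ≥ V_GS − V_t = 0.567 V; 13.8 ≥ 0.567 ✓.

I_D ≈ 0.32 mA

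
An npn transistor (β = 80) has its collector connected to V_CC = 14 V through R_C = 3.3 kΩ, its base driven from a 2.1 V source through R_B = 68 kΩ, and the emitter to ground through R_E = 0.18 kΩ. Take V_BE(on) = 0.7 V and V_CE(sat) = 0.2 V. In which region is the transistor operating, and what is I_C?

Assume active. Base-emitter loop: I_B = (V_BB − V_BE)/(R_B + (β+1)R_E) = (2.1 − 0.7)/(68 + 81×0.18) = 0.017 mA.
I_C = β·I_B = 80×0.017 = 1.36 mA.
V_CE = V_CC − I_C·R_C − I_E·R_E = 14 − 1.36×3.3 − 1.37×0.18 = 9.28 V > V_CE(sat), so the active-region assumption holds.

active; I_C ≈ 1.4 mA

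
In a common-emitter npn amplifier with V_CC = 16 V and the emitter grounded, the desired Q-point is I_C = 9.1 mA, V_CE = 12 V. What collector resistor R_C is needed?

R_C ≈ 0.44 kΩ

Collector loop: V_CC = I_C·R_C + V_CE.
R_C = (V_CC − V_CE)/I_C = (16 − 12)/9.1 = 0.44 kΩ.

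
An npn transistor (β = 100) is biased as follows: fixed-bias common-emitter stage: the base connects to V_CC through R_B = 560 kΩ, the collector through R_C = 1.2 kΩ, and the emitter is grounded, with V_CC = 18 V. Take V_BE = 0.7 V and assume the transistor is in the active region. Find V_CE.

V_CE ≈ 14 V

Base loop: V_CC = I_B·R_B + V_BE, so I_B = (18 − 0.7)/560 kΩ = 0.0309 mA.
In the active region I_C = β·I_B = 100 × 0.0309 = 3.09 mA.
Collector loop: V_CE = V_CC − I_C·R_C = 18 − 3.09×1.2 = 14.3 V.
Since V_CE = 14.3 V > V_CE(sat) ≈ 0.2 V, the transistor is in the active region as assumed.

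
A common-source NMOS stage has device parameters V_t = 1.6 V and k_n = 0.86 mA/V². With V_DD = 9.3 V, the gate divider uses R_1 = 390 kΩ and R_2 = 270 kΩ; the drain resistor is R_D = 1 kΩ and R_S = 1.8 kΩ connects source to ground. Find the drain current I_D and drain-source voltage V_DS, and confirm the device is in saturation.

I_D ≈ 0.58 mA, V_DS ≈ 7.7 V

V_G = V_DD·R_2/(R_1+R_2) = 9.3×270/660 = 3.8 V.
Assume saturation: I_D = (k_n/2)(V_GS − V_t)² with V_GS = V_G − I_D·R_S = 3.8 − 1.8·I_D.
Substituting gives 1.39·I_D² − 4.41·I_D + 2.09 = 0, with roots I_D = 0.58 or 2.59 mA.
The root I_D = 2.59 mA gives V_GS = -0.853 V ≤ V_t, so take I_D = 0.58 mA.
Then V_GS = 2.76 V and V_DS = V_DD − I_D(R_D+R_S) = 9.3 − 0.58×2.8 = 7.68 V.
Saturation requires V_DS ≥ V_GS − V_t = 1.16 V; 7.68 ≥ 1.16 ✓.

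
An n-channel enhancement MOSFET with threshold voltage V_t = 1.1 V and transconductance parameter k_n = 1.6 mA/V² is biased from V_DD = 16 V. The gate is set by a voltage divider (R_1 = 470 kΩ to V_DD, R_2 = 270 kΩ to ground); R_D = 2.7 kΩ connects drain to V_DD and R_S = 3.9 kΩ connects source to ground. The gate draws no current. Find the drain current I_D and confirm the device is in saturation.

I_D ≈ 0.94 mA

V_G = V_DD·R_2/(R_1+R_2) = 16×270/740 = 5.84 V.
Assume saturation: I_D = (k_n/2)(V_GS − V_t)² with V_GS = V_G − I_D·R_S = 5.84 − 3.9·I_D.
Substituting gives 12.2·I_D² − 30.6·I_D + 18 = 0, with roots I_D = 0.937 or 1.57 mA.
The root I_D = 1.57 mA gives V_GS = -0.303 V ≤ V_t, so take I_D = 0.937 mA.
Then V_GS = 2.18 V and V_DS = V_DD − I_D(R_D+R_S) = 16 − 0.937×6.6 = 9.81 V.
Saturation requires V_DS ≥ V_GS − V_t = 1.08 V; 9.81 ≥ 1.08 ✓.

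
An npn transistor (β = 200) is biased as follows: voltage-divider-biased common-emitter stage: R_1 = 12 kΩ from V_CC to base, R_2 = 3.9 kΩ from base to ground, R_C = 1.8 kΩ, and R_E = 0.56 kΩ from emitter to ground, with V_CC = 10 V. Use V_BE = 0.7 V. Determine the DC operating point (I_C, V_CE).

I_C ≈ 3 mA, V_CE ≈ 2.8 V

Thevenize the base divider: V_Th = V_CC·R_2/(R_1+R_2) = 10×3.9/15.9 = 2.45 V, R_Th = R_1‖R_2 = 2.94 kΩ.
Base-emitter loop: V_Th = I_B·R_Th + V_BE + (β+1)I_B·R_E, so I_B = (2.45 − 0.7) / (2.94 + 201×0.56) = 0.0152 mA.
I_C = β·I_B = 200×0.0152 = 3.04 mA, and I_E = (β+1)I_B = 3.05 mA.
V_CE = V_CC − I_C·R_C − I_E·R_E = 10 − 3.04×1.8 − 3.05×0.56 = 2.83 V.
V_CE = 2.83 V > 0.2 V confirms active-region operation.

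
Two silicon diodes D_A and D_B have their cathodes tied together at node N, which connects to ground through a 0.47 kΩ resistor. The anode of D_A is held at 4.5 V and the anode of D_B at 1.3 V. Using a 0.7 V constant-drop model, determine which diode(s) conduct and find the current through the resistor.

Only D_A conducts; I_R ≈ 8.1 mA

Assume both conduct. Then node N would need to be at both 4.5−0.7 = 3.8 V and 1.3−0.7 = 0.6 V, which is impossible.
Assume only D_A conducts: V_N = 4.5 − 0.7 = 3.8 V, so I_R = 3.8/0.47 = 8.09 mA.
Check D_B: its anode-to-cathode voltage is 1.3 − 3.8 = -2.5 V < 0.7 V, so it is off. The assumption is consistent.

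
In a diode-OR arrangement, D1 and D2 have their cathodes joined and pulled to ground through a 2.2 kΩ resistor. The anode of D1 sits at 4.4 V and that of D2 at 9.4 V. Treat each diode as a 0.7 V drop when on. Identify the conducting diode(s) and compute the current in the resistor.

Only D2 conducts; I_R ≈ 4 mA

Assume both conduct. Then node N would need to be at both 4.4−0.7 = 3.7 V and 9.4−0.7 = 8.7 V, which is impossible.
Assume only D2 conducts: V_N = 9.4 − 0.7 = 8.7 V, so I_R = 8.7/2.2 = 3.95 mA.
Check D1: its anode-to-cathode voltage is 4.4 − 8.7 = -4.3 V < 0.7 V, so it is off. The assumption is consistent.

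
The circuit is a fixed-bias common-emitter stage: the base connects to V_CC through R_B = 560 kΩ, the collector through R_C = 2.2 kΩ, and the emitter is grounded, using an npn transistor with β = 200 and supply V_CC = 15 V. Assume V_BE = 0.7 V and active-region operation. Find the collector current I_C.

Base loop: V_CC = I_B·R_B + V_BE, so I_B = (15 − 0.7)/560 kΩ = 0.0255 mA.
In the active region I_C = β·I_B = 200 × 0.0255 = 5.11 mA.
Collector loop: V_CE = V_CC − I_C·R_C = 15 − 5.11×2.2 = 3.76 V.
Since V_CE = 3.76 V > V_CE(sat) ≈ 0.2 V, the transistor is in the active region as assumed.

I_C ≈ 5.1 mA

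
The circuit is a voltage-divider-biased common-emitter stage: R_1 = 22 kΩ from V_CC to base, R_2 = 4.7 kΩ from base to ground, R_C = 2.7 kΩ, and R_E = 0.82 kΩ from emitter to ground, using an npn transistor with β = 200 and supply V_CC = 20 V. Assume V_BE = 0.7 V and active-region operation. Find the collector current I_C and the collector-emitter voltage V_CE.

I_C ≈ 3.3 mA, V_CE ≈ 8.2 V

Thevenize the base divider: V_Th = V_CC·R_2/(R_1+R_2) = 20×4.7/26.7 = 3.52 V, R_Th = R_1‖R_2 = 3.87 kΩ.
Base-emitter loop: V_Th = I_B·R_Th + V_BE + (β+1)I_B·R_E, so I_B = (3.52 − 0.7) / (3.87 + 201×0.82) = 0.0167 mA.
I_C = β·I_B = 200×0.0167 = 3.34 mA, and I_E = (β+1)I_B = 3.36 mA.
V_CE = V_CC − I_C·R_C − I_E·R_E = 20 − 3.34×2.7 − 3.36×0.82 = 8.22 V.
V_CE = 8.22 V > 0.2 V confirms active-region operation.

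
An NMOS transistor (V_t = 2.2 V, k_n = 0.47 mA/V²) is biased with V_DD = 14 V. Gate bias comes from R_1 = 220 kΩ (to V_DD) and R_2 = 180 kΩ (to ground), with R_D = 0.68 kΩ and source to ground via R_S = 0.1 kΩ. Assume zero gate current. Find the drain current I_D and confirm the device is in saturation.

I_D ≈ 3.3 mA

V_G = V_DD·R_2/(R_1+R_2) = 14×180/400 = 6.3 V.
Assume saturation: I_D = (k_n/2)(V_GS − V_t)² with V_GS = V_G − I_D·R_S = 6.3 − 0.1·I_D.
Substituting gives 0.00235·I_D² − 1.19·I_D + 3.95 = 0, with roots I_D = 3.33 or 504 mA.
The root I_D = 504 mA gives V_GS = -44.1 V ≤ V_t, so take I_D = 3.33 mA.
Then V_GS = 5.97 V and V_DS = V_DD − I_D(R_D+R_S) = 14 − 3.33×0.78 = 11.4 V.
Saturation requires V_DS ≥ V_GS − V_t = 3.77 V; 11.4 ≥ 3.77 ✓.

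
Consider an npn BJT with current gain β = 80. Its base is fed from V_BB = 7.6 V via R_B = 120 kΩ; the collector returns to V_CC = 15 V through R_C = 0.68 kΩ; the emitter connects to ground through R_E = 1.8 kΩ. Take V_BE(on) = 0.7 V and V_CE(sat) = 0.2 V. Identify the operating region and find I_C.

Assume active. Base-emitter loop: I_B = (V_BB − V_BE)/(R_B + (β+1)R_E) = (7.6 − 0.7)/(120 + 81×1.8) = 0.026 mA.
I_C = β·I_B = 80×0.026 = 2.08 mA.
V_CE = V_CC − I_C·R_C − I_E·R_E = 15 − 2.08×0.68 − 2.1×1.8 = 9.8 V > V_CE(sat), so the active-region assumption holds.

active; I_C ≈ 2.1 mA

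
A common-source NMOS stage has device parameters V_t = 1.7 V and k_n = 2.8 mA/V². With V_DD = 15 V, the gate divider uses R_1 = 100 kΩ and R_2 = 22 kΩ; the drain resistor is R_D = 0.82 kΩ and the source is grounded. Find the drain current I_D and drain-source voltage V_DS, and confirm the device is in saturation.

V_G = V_DD·R_2/(R_1+R_2) = 15×22/122 = 2.7 V. With the source grounded, V_GS = V_G = 2.7 V.
Assume saturation: I_D = (k_n/2)(V_GS − V_t)² = (2.8/2)×(2.7 − 1.7)² = 1.4×1² = 1.41 mA.
V_DS = V_DD − I_D·R_D = 15 − 1.41×0.82 = 13.8 V.
Saturation requires V_DS ≥ V_GS − V_t = 1 V; 13.8 ≥ 1 ✓.

I_D ≈ 1.4 mA, V_DS ≈ 14 V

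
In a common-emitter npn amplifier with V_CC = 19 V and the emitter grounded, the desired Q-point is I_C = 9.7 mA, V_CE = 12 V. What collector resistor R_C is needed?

R_C ≈ 0.72 kΩ

Collector loop: V_CC = I_C·R_C + V_CE.
R_C = (V_CC − V_CE)/I_C = (19 − 12)/9.7 = 0.722 kΩ.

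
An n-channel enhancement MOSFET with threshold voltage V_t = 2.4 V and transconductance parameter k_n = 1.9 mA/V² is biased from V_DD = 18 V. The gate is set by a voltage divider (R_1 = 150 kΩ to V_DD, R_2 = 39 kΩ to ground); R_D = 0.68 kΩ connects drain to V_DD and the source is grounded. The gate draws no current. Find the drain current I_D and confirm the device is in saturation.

V_G = V_DD·R_2/(R_1+R_2) = 18×39/189 = 3.71 V. With the source grounded, V_GS = V_G = 3.71 V.
Assume saturation: I_D = (k_n/2)(V_GS − V_t)² = (1.9/2)×(3.71 − 2.4)² = 0.95×1.31² = 1.64 mA.
V_DS = V_DD − I_D·R_D = 18 − 1.64×0.68 = 16.9 V.
Saturation requires V_DS ≥ V_GS − V_t = 1.31 V; 16.9 ≥ 1.31 ✓.

I_D ≈ 1.6 mA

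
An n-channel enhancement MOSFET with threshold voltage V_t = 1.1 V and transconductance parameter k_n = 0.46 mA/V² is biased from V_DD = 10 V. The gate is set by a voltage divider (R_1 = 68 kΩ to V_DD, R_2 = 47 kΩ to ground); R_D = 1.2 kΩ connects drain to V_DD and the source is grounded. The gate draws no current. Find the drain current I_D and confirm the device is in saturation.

V_G = V_DD·R_2/(R_1+R_2) = 10×47/115 = 4.09 V. With the source grounded, V_GS = V_G = 4.09 V.
Assume saturation: I_D = (k_n/2)(V_GS − V_t)² = (0.46/2)×(4.09 − 1.1)² = 0.23×2.99² = 2.05 mA.
V_DS = V_DD − I_D·R_D = 10 − 2.05×1.2 = 7.54 V.
Saturation requires V_DS ≥ V_GS − V_t = 2.99 V; 7.54 ≥ 2.99 ✓.

I_D ≈ 2.1 mA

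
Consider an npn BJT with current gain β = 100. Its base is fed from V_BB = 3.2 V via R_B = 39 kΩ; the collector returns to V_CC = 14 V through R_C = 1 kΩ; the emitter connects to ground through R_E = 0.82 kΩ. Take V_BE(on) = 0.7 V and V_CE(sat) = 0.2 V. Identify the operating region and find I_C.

active; I_C ≈ 2.1 mA

Assume active. Base-emitter loop: I_B = (V_BB − V_BE)/(R_B + (β+1)R_E) = (3.2 − 0.7)/(39 + 101×0.82) = 0.0205 mA.
I_C = β·I_B = 100×0.0205 = 2.05 mA.
V_CE = V_CC − I_C·R_C − I_E·R_E = 14 − 2.05×1 − 2.07×0.82 = 10.2 V > V_CE(sat), so the active-region assumption holds.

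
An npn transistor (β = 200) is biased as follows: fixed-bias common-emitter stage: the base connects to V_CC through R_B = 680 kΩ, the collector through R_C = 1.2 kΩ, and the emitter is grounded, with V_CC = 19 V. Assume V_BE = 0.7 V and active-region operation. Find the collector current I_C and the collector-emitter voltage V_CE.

Base loop: V_CC = I_B·R_B + V_BE, so I_B = (19 − 0.7)/680 kΩ = 0.0269 mA.
In the active region I_C = β·I_B = 200 × 0.0269 = 5.38 mA.
Collector loop: V_CE = V_CC − I_C·R_C = 19 − 5.38×1.2 = 12.5 V.
Since V_CE = 12.5 V > V_CE(sat) ≈ 0.2 V, the transistor is in the active region as assumed.

I_C ≈ 5.4 mA, V_CE ≈ 13 V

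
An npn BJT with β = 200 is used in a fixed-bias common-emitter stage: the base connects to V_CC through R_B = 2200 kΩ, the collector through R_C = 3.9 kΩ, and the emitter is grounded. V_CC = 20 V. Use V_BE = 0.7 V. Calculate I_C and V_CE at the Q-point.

I_C ≈ 1.8 mA, V_CE ≈ 13 V

Base loop: V_CC = I_B·R_B + V_BE, so I_B = (20 − 0.7)/2200 kΩ = 0.00877 mA.
In the active region I_C = β·I_B = 200 × 0.00877 = 1.75 mA.
Collector loop: V_CE = V_CC − I_C·R_C = 20 − 1.75×3.9 = 13.2 V.
Since V_CE = 13.2 V > V_CE(sat) ≈ 0.2 V, the transistor is in the active region as assumed.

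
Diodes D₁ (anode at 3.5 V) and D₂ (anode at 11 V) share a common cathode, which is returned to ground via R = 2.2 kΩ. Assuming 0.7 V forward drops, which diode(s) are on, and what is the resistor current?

Only D₂ conducts; I_R ≈ 4.7 mA

Assume both conduct. Then node N would need to be at both 3.5−0.7 = 2.8 V and 11−0.7 = 10.3 V, which is impossible.
Assume only D₂ conducts: V_N = 11 − 0.7 = 10.3 V, so I_R = 10.3/2.2 = 4.68 mA.
Check D₁: its anode-to-cathode voltage is 3.5 − 10.3 = -6.8 V < 0.7 V, so it is off. The assumption is consistent.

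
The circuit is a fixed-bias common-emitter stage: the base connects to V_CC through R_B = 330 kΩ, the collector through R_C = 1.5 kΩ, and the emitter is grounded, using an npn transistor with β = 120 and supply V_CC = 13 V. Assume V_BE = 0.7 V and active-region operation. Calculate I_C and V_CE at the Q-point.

Base loop: V_CC = I_B·R_B + V_BE, so I_B = (13 − 0.7)/330 kΩ = 0.0373 mA.
In the active region I_C = β·I_B = 120 × 0.0373 = 4.47 mA.
Collector loop: V_CE = V_CC − I_C·R_C = 13 − 4.47×1.5 = 6.29 V.
Since V_CE = 6.29 V > V_CE(sat) ≈ 0.2 V, the transistor is in the active region as assumed.

I_C ≈ 4.5 mA, V_CE ≈ 6.3 V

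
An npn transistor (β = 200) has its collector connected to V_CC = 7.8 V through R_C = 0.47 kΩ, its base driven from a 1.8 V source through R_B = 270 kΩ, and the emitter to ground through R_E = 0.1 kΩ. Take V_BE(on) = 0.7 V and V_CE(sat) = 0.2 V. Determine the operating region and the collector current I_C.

active; I_C ≈ 0.76 mA

Assume active. Base-emitter loop: I_B = (V_BB − V_BE)/(R_B + (β+1)R_E) = (1.8 − 0.7)/(270 + 201×0.1) = 0.00379 mA.
I_C = β·I_B = 200×0.00379 = 0.758 mA.
V_CE = V_CC − I_C·R_C − I_E·R_E = 7.8 − 0.758×0.47 − 0.762×0.1 = 7.37 V > V_CE(sat), so the active-region assumption holds.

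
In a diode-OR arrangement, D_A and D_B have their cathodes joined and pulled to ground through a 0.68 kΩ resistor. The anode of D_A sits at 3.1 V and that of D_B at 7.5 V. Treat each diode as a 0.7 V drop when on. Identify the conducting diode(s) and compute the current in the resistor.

Assume both conduct. Then node N would need to be at both 3.1−0.7 = 2.4 V and 7.5−0.7 = 6.8 V, which is impossible.
Assume only D_B conducts: V_N = 7.5 − 0.7 = 6.8 V, so I_R = 6.8/0.68 = 10 mA.
Check D_A: its anode-to-cathode voltage is 3.1 − 6.8 = -3.7 V < 0.7 V, so it is off. The assumption is consistent.

Only D_B conducts; I_R ≈ 10 mA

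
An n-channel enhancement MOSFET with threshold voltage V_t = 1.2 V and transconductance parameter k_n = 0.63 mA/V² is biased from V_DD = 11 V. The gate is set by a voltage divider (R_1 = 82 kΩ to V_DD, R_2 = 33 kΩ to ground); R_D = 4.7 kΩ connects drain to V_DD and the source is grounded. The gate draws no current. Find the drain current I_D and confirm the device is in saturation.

V_G = V_DD·R_2/(R_1+R_2) = 11×33/115 = 3.16 V. With the source grounded, V_GS = V_G = 3.16 V.
Assume saturation: I_D = (k_n/2)(V_GS − V_t)² = (0.63/2)×(3.16 − 1.2)² = 0.315×1.96² = 1.21 mA.
V_DS = V_DD − I_D·R_D = 11 − 1.21×4.7 = 5.33 V.
Saturation requires V_DS ≥ V_GS − V_t = 1.96 V; 5.33 ≥ 1.96 ✓.

I_D ≈ 1.2 mA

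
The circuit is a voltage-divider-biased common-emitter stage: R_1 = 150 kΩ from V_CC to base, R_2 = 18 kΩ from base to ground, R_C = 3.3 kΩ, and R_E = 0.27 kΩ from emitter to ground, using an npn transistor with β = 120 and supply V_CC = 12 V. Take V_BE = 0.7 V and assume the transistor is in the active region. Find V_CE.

Thevenize the base divider: V_Th = V_CC·R_2/(R_1+R_2) = 12×18/168 = 1.29 V, R_Th = R_1‖R_2 = 16.1 kΩ.
Base-emitter loop: V_Th = I_B·R_Th + V_BE + (β+1)I_B·R_E, so I_B = (1.29 − 0.7) / (16.1 + 121×0.27) = 0.012 mA.
I_C = β·I_B = 120×0.012 = 1.44 mA, and I_E = (β+1)I_B = 1.45 mA.
V_CE = V_CC − I_C·R_C − I_E·R_E = 12 − 1.44×3.3 − 1.45×0.27 = 6.85 V.
V_CE = 6.85 V > 0.2 V confirms active-region operation.

V_CE ≈ 6.8 V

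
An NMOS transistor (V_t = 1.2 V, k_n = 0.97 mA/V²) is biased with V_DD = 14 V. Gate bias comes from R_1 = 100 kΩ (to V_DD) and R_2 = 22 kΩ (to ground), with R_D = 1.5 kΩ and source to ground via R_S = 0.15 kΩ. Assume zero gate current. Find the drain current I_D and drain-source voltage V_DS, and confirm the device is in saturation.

V_G = V_DD·R_2/(R_1+R_2) = 14×22/122 = 2.52 V.
Assume saturation: I_D = (k_n/2)(V_GS − V_t)² with V_GS = V_G − I_D·R_S = 2.52 − 0.15·I_D.
Substituting gives 0.0109·I_D² − 1.19·I_D + 0.851 = 0, with roots I_D = 0.718 or 109 mA.
The root I_D = 109 mA gives V_GS = -13.8 V ≤ V_t, so take I_D = 0.718 mA.
Then V_GS = 2.42 V and V_DS = V_DD − I_D(R_D+R_S) = 14 − 0.718×1.65 = 12.8 V.
Saturation requires V_DS ≥ V_GS − V_t = 1.22 V; 12.8 ≥ 1.22 ✓.

I_D ≈ 0.72 mA, V_DS ≈ 13 V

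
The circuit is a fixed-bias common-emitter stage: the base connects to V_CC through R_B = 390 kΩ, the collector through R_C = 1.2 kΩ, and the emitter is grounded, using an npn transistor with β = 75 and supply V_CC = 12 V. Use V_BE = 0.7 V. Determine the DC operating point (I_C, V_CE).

Base loop: V_CC = I_B·R_B + V_BE, so I_B = (12 − 0.7)/390 kΩ = 0.029 mA.
In the active region I_C = β·I_B = 75 × 0.029 = 2.17 mA.
Collector loop: V_CE = V_CC − I_C·R_C = 12 − 2.17×1.2 = 9.39 V.
Since V_CE = 9.39 V > V_CE(sat) ≈ 0.2 V, the transistor is in the active region as assumed.

I_C ≈ 2.2 mA, V_CE ≈ 9.4 V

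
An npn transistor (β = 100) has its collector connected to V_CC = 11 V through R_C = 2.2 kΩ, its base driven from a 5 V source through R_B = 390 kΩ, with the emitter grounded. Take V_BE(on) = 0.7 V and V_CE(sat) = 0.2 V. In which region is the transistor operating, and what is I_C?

active; I_C ≈ 1.1 mA

Assume active. Base-emitter loop: I_B = (V_BB − V_BE)/R_B = (5 − 0.7)/390 = 0.011 mA.
I_C = β·I_B = 100×0.011 = 1.1 mA.
V_CE = V_CC − I_C·R_C = 11 − 1.1×2.2 = 8.57 V > V_CE(sat), so the active-region assumption holds.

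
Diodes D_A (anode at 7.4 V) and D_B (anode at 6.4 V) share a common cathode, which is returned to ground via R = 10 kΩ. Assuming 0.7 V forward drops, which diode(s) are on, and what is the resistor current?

Assume both conduct. Then node N would need to be at both 7.4−0.7 = 6.7 V and 6.4−0.7 = 5.7 V, which is impossible.
Assume only D_A conducts: V_N = 7.4 − 0.7 = 6.7 V, so I_R = 6.7/10 = 0.67 mA.
Check D_B: its anode-to-cathode voltage is 6.4 − 6.7 = -0.3 V < 0.7 V, so it is off. The assumption is consistent.

Only D_A conducts; I_R ≈ 0.67 mA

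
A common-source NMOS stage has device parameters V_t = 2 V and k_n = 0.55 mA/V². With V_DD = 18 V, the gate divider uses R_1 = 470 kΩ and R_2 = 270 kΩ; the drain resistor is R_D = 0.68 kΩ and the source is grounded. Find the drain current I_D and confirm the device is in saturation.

V_G = V_DD·R_2/(R_1+R_2) = 18×270/740 = 6.57 V. With the source grounded, V_GS = V_G = 6.57 V.
Assume saturation: I_D = (k_n/2)(V_GS − V_t)² = (0.55/2)×(6.57 − 2)² = 0.275×4.57² = 5.74 mA.
V_DS = V_DD − I_D·R_D = 18 − 5.74×0.68 = 14.1 V.
Saturation requires V_DS ≥ V_GS − V_t = 4.57 V; 14.1 ≥ 4.57 ✓.

I_D ≈ 5.7 mA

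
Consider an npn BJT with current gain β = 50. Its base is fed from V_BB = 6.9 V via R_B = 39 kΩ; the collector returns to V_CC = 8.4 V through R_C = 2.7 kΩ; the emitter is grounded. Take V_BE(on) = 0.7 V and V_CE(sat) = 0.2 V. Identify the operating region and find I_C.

saturation; I_C ≈ 3 mA

Assume active: I_B = (6.9 − 0.7)/39 = 0.159 mA, giving I_C = β·I_B = 7.95 mA.
But then V_CE = 8.4 − 7.95×2.7 = -13.1 V < V_CE(sat) = 0.2 V — impossible in the active region.
So the transistor is saturated. With V_CE = 0.2 V, I_C = (V_CC − 0.2)/R_C = 8.2/2.7 = 3.04 mA.
Check: β·I_B = 7.95 mA > I_C = 3.04 mA, confirming saturation.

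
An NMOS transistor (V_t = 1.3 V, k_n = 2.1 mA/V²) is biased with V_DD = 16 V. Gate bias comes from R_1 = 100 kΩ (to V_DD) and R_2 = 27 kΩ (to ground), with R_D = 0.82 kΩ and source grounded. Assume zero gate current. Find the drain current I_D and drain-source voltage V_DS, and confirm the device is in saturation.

I_D ≈ 4.6 mA, V_DS ≈ 12 V

V_G = V_DD·R_2/(R_1+R_2) = 16×27/127 = 3.4 V. With the source grounded, V_GS = V_G = 3.4 V.
Assume saturation: I_D = (k_n/2)(V_GS − V_t)² = (2.1/2)×(3.4 − 1.3)² = 1.05×2.1² = 4.64 mA.
V_DS = V_DD − I_D·R_D = 16 − 4.64×0.82 = 12.2 V.
Saturation requires V_DS ≥ V_GS − V_t = 2.1 V; 12.2 ≥ 2.1 ✓.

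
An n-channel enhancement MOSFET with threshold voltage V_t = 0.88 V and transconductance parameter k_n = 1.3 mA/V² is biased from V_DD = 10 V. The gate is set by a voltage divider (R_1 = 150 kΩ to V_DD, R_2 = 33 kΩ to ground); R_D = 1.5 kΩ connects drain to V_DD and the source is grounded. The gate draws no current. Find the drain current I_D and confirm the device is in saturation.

I_D ≈ 0.55 mA

V_G = V_DD·R_2/(R_1+R_2) = 10×33/183 = 1.8 V. With the source grounded, V_GS = V_G = 1.8 V.
Assume saturation: I_D = (k_n/2)(V_GS − V_t)² = (1.3/2)×(1.8 − 0.88)² = 0.65×0.923² = 0.554 mA.
V_DS = V_DD − I_D·R_D = 10 − 0.554×1.5 = 9.17 V.
Saturation requires V_DS ≥ V_GS − V_t = 0.923 V; 9.17 ≥ 0.923 ✓.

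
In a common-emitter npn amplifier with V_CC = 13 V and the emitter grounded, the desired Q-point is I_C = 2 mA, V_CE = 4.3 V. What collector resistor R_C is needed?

R_C ≈ 4.3 kΩ

Collector loop: V_CC = I_C·R_C + V_CE.
R_C = (V_CC − V_CE)/I_C = (13 − 4.3)/2 = 4.35 kΩ.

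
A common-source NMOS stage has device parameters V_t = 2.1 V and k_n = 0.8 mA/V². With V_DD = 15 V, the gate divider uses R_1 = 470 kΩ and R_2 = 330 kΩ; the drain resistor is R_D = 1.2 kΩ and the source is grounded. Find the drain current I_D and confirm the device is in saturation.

I_D ≈ 6.7 mA

V_G = V_DD·R_2/(R_1+R_2) = 15×330/800 = 6.19 V. With the source grounded, V_GS = V_G = 6.19 V.
Assume saturation: I_D = (k_n/2)(V_GS − V_t)² = (0.8/2)×(6.19 − 2.1)² = 0.4×4.09² = 6.68 mA.
V_DS = V_DD − I_D·R_D = 15 − 6.68×1.2 = 6.98 V.
Saturation requires V_DS ≥ V_GS − V_t = 4.09 V; 6.98 ≥ 4.09 ✓.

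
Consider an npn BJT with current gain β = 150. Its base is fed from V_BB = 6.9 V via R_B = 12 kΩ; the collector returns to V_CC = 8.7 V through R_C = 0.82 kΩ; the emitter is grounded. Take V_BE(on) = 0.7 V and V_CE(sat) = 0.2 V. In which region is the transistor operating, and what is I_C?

saturation; I_C ≈ 10 mA

Assume active: I_B = (6.9 − 0.7)/12 = 0.517 mA, giving I_C = β·I_B = 77.5 mA.
But then V_CE = 8.7 − 77.5×0.82 = -54.9 V < V_CE(sat) = 0.2 V — impossible in the active region.
So the transistor is saturated. With V_CE = 0.2 V, I_C = (V_CC − 0.2)/R_C = 8.5/0.82 = 10.4 mA.
Check: β·I_B = 77.5 mA > I_C = 10.4 mA, confirming saturation.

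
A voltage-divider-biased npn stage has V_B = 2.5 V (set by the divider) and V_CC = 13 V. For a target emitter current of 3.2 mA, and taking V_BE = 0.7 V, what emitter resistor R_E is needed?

V_E = V_B − V_BE = 2.5 − 0.7 = 1.8 V.
R_E = V_E / I_E = 1.8 / 3.2 = 0.562 kΩ.

R_E ≈ 0.56 kΩ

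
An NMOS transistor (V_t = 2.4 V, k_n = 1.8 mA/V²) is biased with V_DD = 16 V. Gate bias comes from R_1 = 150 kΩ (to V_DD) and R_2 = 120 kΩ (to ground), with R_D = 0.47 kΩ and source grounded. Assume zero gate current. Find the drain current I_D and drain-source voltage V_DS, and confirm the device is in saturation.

I_D ≈ 20 mA, V_DS ≈ 6.6 V

V_G = V_DD·R_2/(R_1+R_2) = 16×120/270 = 7.11 V. With the source grounded, V_GS = V_G = 7.11 V.
Assume saturation: I_D = (k_n/2)(V_GS − V_t)² = (1.8/2)×(7.11 − 2.4)² = 0.9×4.71² = 20 mA.
V_DS = V_DD − I_D·R_D = 16 − 20×0.47 = 6.61 V.
Saturation requires V_DS ≥ V_GS − V_t = 4.71 V; 6.61 ≥ 4.71 ✓.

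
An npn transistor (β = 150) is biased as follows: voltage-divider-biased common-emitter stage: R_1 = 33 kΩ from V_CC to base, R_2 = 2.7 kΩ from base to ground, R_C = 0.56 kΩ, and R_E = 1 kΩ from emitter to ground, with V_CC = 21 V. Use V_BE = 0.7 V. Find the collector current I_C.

Thevenize the base divider: V_Th = V_CC·R_2/(R_1+R_2) = 21×2.7/35.7 = 1.59 V, R_Th = R_1‖R_2 = 2.5 kΩ.
Base-emitter loop: V_Th = I_B·R_Th + V_BE + (β+1)I_B·R_E, so I_B = (1.59 − 0.7) / (2.5 + 151×1) = 0.00579 mA.
I_C = β·I_B = 150×0.00579 = 0.868 mA, and I_E = (β+1)I_B = 0.874 mA.
V_CE = V_CC − I_C·R_C − I_E·R_E = 21 − 0.868×0.56 − 0.874×1 = 19.6 V.
V_CE = 19.6 V > 0.2 V confirms active-region operation.

I_C ≈ 0.87 mA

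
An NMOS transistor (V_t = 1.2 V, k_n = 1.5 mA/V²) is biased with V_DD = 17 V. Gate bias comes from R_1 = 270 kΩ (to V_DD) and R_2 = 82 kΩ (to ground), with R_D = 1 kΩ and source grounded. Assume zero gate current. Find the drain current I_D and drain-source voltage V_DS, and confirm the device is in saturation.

V_G = V_DD·R_2/(R_1+R_2) = 17×82/352 = 3.96 V. With the source grounded, V_GS = V_G = 3.96 V.
Assume saturation: I_D = (k_n/2)(V_GS − V_t)² = (1.5/2)×(3.96 − 1.2)² = 0.75×2.76² = 5.71 mA.
V_DS = V_DD − I_D·R_D = 17 − 5.71×1 = 11.3 V.
Saturation requires V_DS ≥ V_GS − V_t = 2.76 V; 11.3 ≥ 2.76 ✓.

I_D ≈ 5.7 mA, V_DS ≈ 11 V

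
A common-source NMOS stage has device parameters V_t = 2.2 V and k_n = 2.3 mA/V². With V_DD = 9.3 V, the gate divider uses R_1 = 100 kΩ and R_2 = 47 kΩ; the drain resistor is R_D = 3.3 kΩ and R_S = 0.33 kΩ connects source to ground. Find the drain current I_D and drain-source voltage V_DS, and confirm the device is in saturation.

V_G = V_DD·R_2/(R_1+R_2) = 9.3×47/147 = 2.97 V.
Assume saturation: I_D = (k_n/2)(V_GS − V_t)² with V_GS = V_G − I_D·R_S = 2.97 − 0.33·I_D.
Substituting gives 0.125·I_D² − 1.59·I_D + 0.688 = 0, with roots I_D = 0.449 or 12.2 mA.
The root I_D = 12.2 mA gives V_GS = -1.06 V ≤ V_t, so take I_D = 0.449 mA.
Then V_GS = 2.83 V and V_DS = V_DD − I_D(R_D+R_S) = 9.3 − 0.449×3.63 = 7.67 V.
Saturation requires V_DS ≥ V_GS − V_t = 0.625 V; 7.67 ≥ 0.625 ✓.

I_D ≈ 0.45 mA, V_DS ≈ 7.7 V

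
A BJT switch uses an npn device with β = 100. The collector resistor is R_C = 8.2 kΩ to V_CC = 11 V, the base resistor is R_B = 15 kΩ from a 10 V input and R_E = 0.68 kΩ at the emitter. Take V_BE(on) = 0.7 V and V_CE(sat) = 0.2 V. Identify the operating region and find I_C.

saturation; I_C ≈ 1.2 mA

Assume active: I_B = (10 − 0.7)/(15 + 101×0.68) = 0.111 mA, I_C = β·I_B = 11.1 mA.
Then V_CE = 11 − 11.1×8.2 − 11.2×0.68 = -87.8 V < 0.2 V — the active assumption fails.
Re-solve with V_CE = 0.2 V. KCL at the emitter: V_E/R_E = (V_BB−0.7−V_E)/R_B + (V_CC−0.2−V_E)/R_C, giving V_E = 1.17 V.
I_C = (V_CC − 0.2 − V_E)/R_C = (10.8 − 1.17)/8.2 = 1.17 mA.
Check: I_B = (9.3 − 1.17)/15 = 0.542 mA, and β·I_B = 54.2 mA > I_C, confirming saturation.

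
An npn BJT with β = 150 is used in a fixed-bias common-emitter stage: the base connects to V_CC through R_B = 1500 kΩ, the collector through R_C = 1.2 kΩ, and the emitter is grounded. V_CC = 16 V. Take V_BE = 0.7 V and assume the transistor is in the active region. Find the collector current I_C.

I_C ≈ 1.5 mA

Base loop: V_CC = I_B·R_B + V_BE, so I_B = (16 − 0.7)/1500 kΩ = 0.0102 mA.
In the active region I_C = β·I_B = 150 × 0.0102 = 1.53 mA.
Collector loop: V_CE = V_CC − I_C·R_C = 16 − 1.53×1.2 = 14.2 V.
Since V_CE = 14.2 V > V_CE(sat) ≈ 0.2 V, the transistor is in the active region as assumed.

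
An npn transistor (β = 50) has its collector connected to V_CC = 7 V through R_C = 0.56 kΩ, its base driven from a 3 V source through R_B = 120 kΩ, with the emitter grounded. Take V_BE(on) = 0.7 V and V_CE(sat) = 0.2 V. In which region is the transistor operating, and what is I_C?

active; I_C ≈ 0.96 mA

Assume active. Base-emitter loop: I_B = (V_BB − V_BE)/R_B = (3 − 0.7)/120 = 0.0192 mA.
I_C = β·I_B = 50×0.0192 = 0.958 mA.
V_CE = V_CC − I_C·R_C = 7 − 0.958×0.56 = 6.46 V > V_CE(sat), so the active-region assumption holds.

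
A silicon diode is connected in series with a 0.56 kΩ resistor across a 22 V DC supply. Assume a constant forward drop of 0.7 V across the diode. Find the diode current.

I ≈ 38 mA

KVL around the loop: 22 = V_D + I·R = 0.7 + I × 0.56 kΩ.
So I = (22 − 0.7) / 0.56 kΩ = 21.3 / 0.56 = 38 mA.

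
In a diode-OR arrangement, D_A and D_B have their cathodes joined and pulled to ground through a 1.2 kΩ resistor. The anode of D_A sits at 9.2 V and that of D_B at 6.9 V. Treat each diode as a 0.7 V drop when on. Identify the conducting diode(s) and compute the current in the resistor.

Only D_A conducts; I_R ≈ 7.1 mA

Assume both conduct. Then node N would need to be at both 9.2−0.7 = 8.5 V and 6.9−0.7 = 6.2 V, which is impossible.
Assume only D_A conducts: V_N = 9.2 − 0.7 = 8.5 V, so I_R = 8.5/1.2 = 7.08 mA.
Check D_B: its anode-to-cathode voltage is 6.9 − 8.5 = -1.6 V < 0.7 V, so it is off. The assumption is consistent.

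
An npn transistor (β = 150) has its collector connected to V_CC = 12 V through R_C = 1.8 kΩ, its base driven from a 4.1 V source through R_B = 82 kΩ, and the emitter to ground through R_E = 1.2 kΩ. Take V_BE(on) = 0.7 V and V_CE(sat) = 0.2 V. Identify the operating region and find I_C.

active; I_C ≈ 1.9 mA

Assume active. Base-emitter loop: I_B = (V_BB − V_BE)/(R_B + (β+1)R_E) = (4.1 − 0.7)/(82 + 151×1.2) = 0.0129 mA.
I_C = β·I_B = 150×0.0129 = 1.94 mA.
V_CE = V_CC − I_C·R_C − I_E·R_E = 12 − 1.94×1.8 − 1.95×1.2 = 6.17 V > V_CE(sat), so the active-region assumption holds.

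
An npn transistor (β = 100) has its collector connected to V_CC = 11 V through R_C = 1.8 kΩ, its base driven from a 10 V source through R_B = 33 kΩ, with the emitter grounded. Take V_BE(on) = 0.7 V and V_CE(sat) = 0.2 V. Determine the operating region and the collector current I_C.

saturation; I_C ≈ 6 mA

Assume active: I_B = (10 − 0.7)/33 = 0.282 mA, giving I_C = β·I_B = 28.2 mA.
But then V_CE = 11 − 28.2×1.8 = -39.7 V < V_CE(sat) = 0.2 V — impossible in the active region.
So the transistor is saturated. With V_CE = 0.2 V, I_C = (V_CC − 0.2)/R_C = 10.8/1.8 = 6 mA.
Check: β·I_B = 28.2 mA > I_C = 6 mA, confirming saturation.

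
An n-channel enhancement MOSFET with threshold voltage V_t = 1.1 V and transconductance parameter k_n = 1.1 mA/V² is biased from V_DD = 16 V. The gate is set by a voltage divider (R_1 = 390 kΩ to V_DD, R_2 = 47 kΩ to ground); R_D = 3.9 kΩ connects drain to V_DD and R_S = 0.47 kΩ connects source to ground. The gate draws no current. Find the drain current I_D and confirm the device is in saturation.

V_G = V_DD·R_2/(R_1+R_2) = 16×47/437 = 1.72 V.
Assume saturation: I_D = (k_n/2)(V_GS − V_t)² with V_GS = V_G − I_D·R_S = 1.72 − 0.47·I_D.
Substituting gives 0.121·I_D² − 1.32·I_D + 0.212 = 0, with roots I_D = 0.163 or 10.7 mA.
The root I_D = 10.7 mA gives V_GS = -3.31 V ≤ V_t, so take I_D = 0.163 mA.
Then V_GS = 1.64 V and V_DS = V_DD − I_D(R_D+R_S) = 16 − 0.163×4.37 = 15.3 V.
Saturation requires V_DS ≥ V_GS − V_t = 0.544 V; 15.3 ≥ 0.544 ✓.

I_D ≈ 0.16 mA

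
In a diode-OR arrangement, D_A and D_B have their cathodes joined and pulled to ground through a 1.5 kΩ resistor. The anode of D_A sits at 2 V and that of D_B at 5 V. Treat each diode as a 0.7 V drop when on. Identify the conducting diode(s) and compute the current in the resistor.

Assume both conduct. Then node N would need to be at both 2−0.7 = 1.3 V and 5−0.7 = 4.3 V, which is impossible.
Assume only D_B conducts: V_N = 5 − 0.7 = 4.3 V, so I_R = 4.3/1.5 = 2.87 mA.
Check D_A: its anode-to-cathode voltage is 2 − 4.3 = -2.3 V < 0.7 V, so it is off. The assumption is consistent.

Only D_B conducts; I_R ≈ 2.9 mA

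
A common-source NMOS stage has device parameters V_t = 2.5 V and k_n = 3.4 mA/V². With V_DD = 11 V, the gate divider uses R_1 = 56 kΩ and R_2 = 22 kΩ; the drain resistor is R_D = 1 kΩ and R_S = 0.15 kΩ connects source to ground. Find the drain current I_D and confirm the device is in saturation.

I_D ≈ 0.48 mA

V_G = V_DD·R_2/(R_1+R_2) = 11×22/78 = 3.1 V.
Assume saturation: I_D = (k_n/2)(V_GS − V_t)² with V_GS = V_G − I_D·R_S = 3.1 − 0.15·I_D.
Substituting gives 0.0382·I_D² − 1.31·I_D + 0.617 = 0, with roots I_D = 0.479 or 33.7 mA.
The root I_D = 33.7 mA gives V_GS = -1.95 V ≤ V_t, so take I_D = 0.479 mA.
Then V_GS = 3.03 V and V_DS = V_DD − I_D(R_D+R_S) = 11 − 0.479×1.15 = 10.4 V.
Saturation requires V_DS ≥ V_GS − V_t = 0.531 V; 10.4 ≥ 0.531 ✓.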